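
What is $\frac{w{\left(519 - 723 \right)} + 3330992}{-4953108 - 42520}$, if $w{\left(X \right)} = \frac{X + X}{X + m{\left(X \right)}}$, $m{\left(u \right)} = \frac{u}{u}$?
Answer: $- \frac{169047946}{253528121} \approx -0.66678$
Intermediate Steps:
$m{\left(u \right)} = 1$
$w{\left(X \right)} = \frac{2 X}{1 + X}$ ($w{\left(X \right)} = \frac{X + X}{X + 1} = \frac{2 X}{1 + X}$)
$\frac{w{\left(519 - 723 \right)} + 3330992}{-4953108 - 42520} = \frac{\frac{2 \left(519 - 723\right)}{1 + \left(519 - 723\right)} + 3330992}{-4953108 - 42520} = \frac{2 \left(-204\right) \frac{1}{1 - 204} + 3330992}{-4995628} = \left(2 \left(-204\right) \frac{1}{-203} + 3330992\right) \left(- \frac{1}{4995628}\right) = \left(2 \left(-204\right) \left(- \frac{1}{203}\right) + 3330992\right) \left(- \frac{1}{4995628}\right) = \left(\frac{408}{203} + 3330992\right) \left(- \frac{1}{4995628}\right) = \frac{676191784}{203} \left(- \frac{1}{4995628}\right) = - \frac{169047946}{253528121}$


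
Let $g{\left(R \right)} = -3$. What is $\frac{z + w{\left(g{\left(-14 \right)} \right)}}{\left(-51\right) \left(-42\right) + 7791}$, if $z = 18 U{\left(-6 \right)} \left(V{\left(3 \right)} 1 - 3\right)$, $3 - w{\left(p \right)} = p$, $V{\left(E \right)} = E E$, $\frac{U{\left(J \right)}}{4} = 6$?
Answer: $\frac{866}{3311} \approx 0.26155$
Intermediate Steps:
$U{\left(J \right)} = 24$ ($U{\left(J \right)} = 4 \cdot 6 = 24$)
$V{\left(E \right)} = E^{2}$
$w{\left(p \right)} = 3 - p$
$z = 2592$ ($z = 18 \cdot 24 \left(3^{2} \cdot 1 - 3\right) = 432 \left(9 \cdot 1 - 3\right) = 432 \left(9 - 3\right) = 432 \cdot 6 = 2592$)
$\frac{z + w{\left(g{\left(-14 \right)} \right)}}{\left(-51\right) \left(-42\right) + 7791} = \frac{2592 + \left(3 - -3\right)}{\left(-51\right) \left(-42\right) + 7791} = \frac{2592 + \left(3 + 3\right)}{2142 + 7791} = \frac{2592 + 6}{9933} = 2598 \cdot \frac{1}{9933} = \frac{866}{3311}$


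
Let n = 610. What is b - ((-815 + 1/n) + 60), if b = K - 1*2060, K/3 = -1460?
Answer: -3467851/610 ≈ -5685.0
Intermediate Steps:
K = -4380 (K = 3*(-1460) = -4380)
b = -6440 (b = -4380 - 1*2060 = -4380 - 2060 = -6440)
b - ((-815 + 1/n) + 60) = -6440 - ((-815 + 1/610) + 60) = -6440 - (-497149/610 + 60) = -6440 - 1*(-460549/610) = -6440 + 460549/610 = -3467851/610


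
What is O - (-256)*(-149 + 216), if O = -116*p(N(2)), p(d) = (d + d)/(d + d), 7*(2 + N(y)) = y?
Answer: 17036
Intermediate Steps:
N(y) = -2 + y/7
p(d) = 1 (p(d) = (2*d)/((2*d)) = (2*d)*(1/(2*d)) = 1)
O = -116 (O = -116*1 = -116)
O - (-256)*(-149 + 216) = -116 - (-256)*(-149 + 216) = -116 - (-256)*67 = -116 - 1*(-17152) = -116 + 17152 = 17036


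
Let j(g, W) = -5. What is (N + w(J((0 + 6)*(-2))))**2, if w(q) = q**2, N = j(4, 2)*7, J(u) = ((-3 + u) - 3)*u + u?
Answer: 1728979561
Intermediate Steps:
J(u) = u + u*(-6 + u) (J(u) = (-6 + u)*u + u = u*(-6 + u) + u = u + u*(-6 + u))
N = -35 (N = -5*7 = -35)
(N + w(J((0 + 6)*(-2))))**2 = (-35 + (((0 + 6)*(-2))*(-5 + (0 + 6)*(-2)))**2)**2 = (-35 + ((6*(-2))*(-5 + 6*(-2)))**2)**2 = (-35 + (-12*(-5 - 12))**2)**2 = (-35 + (-12*(-17))**2)**2 = (-35 + 204**2)**2 = (-35 + 41616)**2 = 41581**2 = 1728979561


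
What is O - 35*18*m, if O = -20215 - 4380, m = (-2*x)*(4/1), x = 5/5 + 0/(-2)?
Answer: -19555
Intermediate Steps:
x = 1 (x = 5*(⅕) + 0*(-½) = 1 + 0 = 1)
m = -8 (m = (-2*1)*(4/1) = -8 ≈ -8.0000)
O = -24595
O - 35*18*m = -24595 - 35*18*(-8) = -24595 - 630*(-8) = -24595 - 1*(-5040) = -24595 + 5040 = -19555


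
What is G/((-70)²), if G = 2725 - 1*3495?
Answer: -11/70 ≈ -0.15714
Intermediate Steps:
G = -770 (G = 2725 - 3495 = -770)
G/((-70)²) = -770/((-70)²) = -770/4900 = -770*1/4900 = -11/70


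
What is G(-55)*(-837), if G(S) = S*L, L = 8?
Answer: 368280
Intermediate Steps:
G(S) = 8*S (G(S) = S*8 = 8*S)
G(-55)*(-837) = (8*(-55))*(-837) = -440*(-837) = 368280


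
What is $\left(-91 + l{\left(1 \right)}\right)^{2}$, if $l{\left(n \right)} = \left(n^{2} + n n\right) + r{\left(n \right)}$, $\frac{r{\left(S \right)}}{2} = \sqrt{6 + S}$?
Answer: $7949 - 356 \sqrt{7} \approx 7007.1$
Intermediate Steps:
$r{\left(S \right)} = 2 \sqrt{6 + S}$
$l{\left(n \right)} = 2 n^{2} + 2 \sqrt{6 + n}$ ($l{\left(n \right)} = \left(n^{2} + n n\right) + 2 \sqrt{6 + n} = \left(n^{2} + n^{2}\right) + 2 \sqrt{6 + n} = 2 n^{2} + 2 \sqrt{6 + n}$)
$\left(-91 + l{\left(1 \right)}\right)^{2} = \left(-91 + \left(2 \cdot 1^{2} + 2 \sqrt{6 + 1}\right)\right)^{2} = \left(-91 + \left(2 \cdot 1 + 2 \sqrt{7}\right)\right)^{2} = \left(-91 + \left(2 + 2 \sqrt{7}\right)\right)^{2} = \left(-89 + 2 \sqrt{7}\right)^{2}$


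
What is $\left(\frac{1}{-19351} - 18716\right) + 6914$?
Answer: $- \frac{228380503}{19351} \approx -11802.0$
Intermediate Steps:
$\left(\frac{1}{-19351} - 18716\right) + 6914 = \left(- \frac{1}{19351} - 18716\right) + 6914 = - \frac{362173317}{19351} + 6914 = - \frac{228380503}{19351}$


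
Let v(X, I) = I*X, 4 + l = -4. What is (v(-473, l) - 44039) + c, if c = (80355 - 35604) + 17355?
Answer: 21851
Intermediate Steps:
l = -8 (l = -4 - 4 = -8)
c = 62106 (c = 44751 + 17355 = 62106)
(v(-473, l) - 44039) + c = (-8*(-473) - 44039) + 62106 = (3784 - 44039) + 62106 = -40255 + 62106 = 21851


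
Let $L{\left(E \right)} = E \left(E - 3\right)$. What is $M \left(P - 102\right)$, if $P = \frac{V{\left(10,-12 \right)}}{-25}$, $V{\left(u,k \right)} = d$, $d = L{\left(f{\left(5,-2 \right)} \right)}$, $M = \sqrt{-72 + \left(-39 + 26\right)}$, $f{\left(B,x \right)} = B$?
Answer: $- \frac{512 i \sqrt{85}}{5} \approx - 944.08 i$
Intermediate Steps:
$M = i \sqrt{85}$ ($M = \sqrt{-72 - 13} = \sqrt{-85} = i \sqrt{85} \approx 9.2195 i$)
$L{\left(E \right)} = E \left(-3 + E\right)$
$d = 10$ ($d = 5 \left(-3 + 5\right) = 5 \cdot 2 = 10$)
$V{\left(u,k \right)} = 10$
$P = - \frac{2}{5}$ ($P = \frac{10}{-25} = 10 \left(- \frac{1}{25}\right) = - \frac{2}{5} \approx -0.4$)
$M \left(P - 102\right) = i \sqrt{85} \left(- \frac{2}{5} - 102\right) = i \sqrt{85} \left(- \frac{512}{5}\right) = - \frac{512 i \sqrt{85}}{5}$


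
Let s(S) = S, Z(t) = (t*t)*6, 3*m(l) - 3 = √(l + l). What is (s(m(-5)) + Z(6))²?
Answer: (651 + I*√10)²/9 ≈ 47088.0 + 457.48*I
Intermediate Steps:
m(l) = 1 + √2*√l/3 (m(l) = 1 + √(l + l)/3 = 1 + √(2*l)/3 = 1 + (√2*√l)/3 = 1 + √2*√l/3)
Z(t) = 6*t² (Z(t) = t²*6 = 6*t²)
(s(m(-5)) + Z(6))² = ((1 + √2*√(-5)/3) + 6*6²)² = ((1 + √2*(I*√5)/3) + 6*36)² = ((1 + I*√10/3) + 216)² = (217 + I*√10/3)²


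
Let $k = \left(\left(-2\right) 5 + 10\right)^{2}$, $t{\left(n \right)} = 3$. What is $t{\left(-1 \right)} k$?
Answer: $0$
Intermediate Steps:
$k = 0$ ($k = \left(-10 + 10\right)^{2} = 0^{2} = 0$)
$t{\left(-1 \right)} k = 3 \cdot 0 = 0$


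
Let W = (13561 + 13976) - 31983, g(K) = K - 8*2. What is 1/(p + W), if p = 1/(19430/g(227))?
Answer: -19430/86385569 ≈ -0.00022492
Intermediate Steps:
g(K) = -16 + K (g(K) = K - 16 = -16 + K)
W = -4446 (W = 27537 - 31983 = -4446)
p = 211/19430 (p = 1/(19430/(-16 + 227)) = 1/(19430/211) = 211/19430 ≈ 0.010859)
1/(p + W) = 1/(211/19430 - 4446) = 1/(-86385569/19430) = -19430/86385569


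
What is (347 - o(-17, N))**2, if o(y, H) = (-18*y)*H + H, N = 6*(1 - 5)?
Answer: 59521225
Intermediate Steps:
N = -24 (N = 6*(-4) = -24)
o(y, H) = H - 18*H*y (o(y, H) = -18*H*y + H = H - 18*H*y)
(347 - o(-17, N))**2 = (347 - (-24)*(1 - 18*(-17)))**2 = (347 - (-24)*(1 + 306))**2 = (347 - (-24)*307)**2 = (347 - 1*(-7368))**2 = (347 + 7368)**2 = 7715**2 = 59521225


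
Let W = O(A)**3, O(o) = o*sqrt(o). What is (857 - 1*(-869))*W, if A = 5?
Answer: 1078750*sqrt(5) ≈ 2.4122e+6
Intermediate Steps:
O(o) = o**(3/2)
W = 625*sqrt(5) (W = (5**(3/2))**3 = (5*sqrt(5))**3 = 625*sqrt(5) ≈ 1397.5)
(857 - 1*(-869))*W = (857 - 1*(-869))*(625*sqrt(5)) = (857 + 869)*(625*sqrt(5)) = 1726*(625*sqrt(5)) = 1078750*sqrt(5)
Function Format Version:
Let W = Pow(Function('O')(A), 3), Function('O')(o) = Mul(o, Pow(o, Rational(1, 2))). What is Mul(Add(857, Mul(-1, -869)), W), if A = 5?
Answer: Mul(1078750, Pow(5, Rational(1, 2))) ≈ 2.4122e+6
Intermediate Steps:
Function('O')(o) = Pow(o, Rational(3, 2))
W = Mul(625, Pow(5, Rational(1, 2))) (W = Pow(Pow(5, Rational(3, 2)), 3) = Pow(Mul(5, Pow(5, Rational(1, 2))), 3) = Mul(625, Pow(5, Rational(1, 2))) ≈ 1397.5)
Mul(Add(857, Mul(-1, -869)), W) = Mul(Add(857, Mul(-1, -869)), Mul(625, Pow(5, Rational(1, 2)))) = Mul(Add(857, 869), Mul(625, Pow(5, Rational(1, 2)))) = Mul(1726, Mul(625, Pow(5, Rational(1, 2)))) = Mul(1078750, Pow(5, Rational(1, 2)))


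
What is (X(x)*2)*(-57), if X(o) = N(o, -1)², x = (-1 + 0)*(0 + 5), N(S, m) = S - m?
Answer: -1824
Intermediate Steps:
x = -5 (x = -1*5 = -5)
X(o) = (1 + o)² (X(o) = (o - 1*(-1))² = (o + 1)² = (1 + o)²)
(X(x)*2)*(-57) = ((1 - 5)²*2)*(-57) = ((-4)²*2)*(-57) = (16*2)*(-57) = 32*(-57) = -1824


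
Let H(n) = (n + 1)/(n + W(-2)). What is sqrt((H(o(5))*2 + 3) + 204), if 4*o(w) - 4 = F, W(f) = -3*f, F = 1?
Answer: 3*sqrt(19401)/29 ≈ 14.409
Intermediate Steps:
o(w) = 5/4 (o(w) = 1 + (1/4)*1 = 1 + 1/4 = 5/4)
H(n) = (1 + n)/(6 + n) (H(n) = (n + 1)/(n - 3*(-2)) = (1 + n)/(n + 6) = (1 + n)/(6 + n))
sqrt((H(o(5))*2 + 3) + 204) = sqrt((((1 + 5/4)/(6 + 5/4))*2 + 3) + 204) = sqrt((((9/4)/(29/4))*2 + 3) + 204) = sqrt((((4/29)*(9/4))*2 + 3) + 204) = sqrt(((9/29)*2 + 3) + 204) = sqrt((18/29 + 3) + 204) = sqrt(105/29 + 204) = sqrt(6021/29) = 3*sqrt(19401)/29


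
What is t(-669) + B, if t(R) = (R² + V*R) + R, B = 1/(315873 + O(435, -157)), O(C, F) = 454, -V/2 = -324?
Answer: 4232455261/316327 ≈ 13380.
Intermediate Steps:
V = 648 (V = -2*(-324) = 648)
B = 1/316327 (B = 1/(315873 + 454) = 1/316327 ≈ 3.1613e-6)
t(R) = R² + 649*R (t(R) = (R² + 648*R) + R = R² + 649*R)
t(-669) + B = -669*(649 - 669) + 1/316327 = -669*(-20) + 1/316327 = 13380 + 1/316327 = 4232455261/316327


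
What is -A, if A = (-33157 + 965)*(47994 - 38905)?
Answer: 292593088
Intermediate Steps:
A = -292593088 (A = -32192*9089 = -292593088)
-A = -1*(-292593088) = 292593088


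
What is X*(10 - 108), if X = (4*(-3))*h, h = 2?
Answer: 2352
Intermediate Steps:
X = -24 (X = (4*(-3))*2 = -12*2 = -24)
X*(10 - 108) = -24*(10 - 108) = -24*(-98) = 2352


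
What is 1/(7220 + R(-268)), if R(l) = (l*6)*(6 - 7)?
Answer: 1/8828 ≈ 0.00011328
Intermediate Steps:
R(l) = -6*l (R(l) = (6*l)*(-1) = -6*l)
1/(7220 + R(-268)) = 1/(7220 - 6*(-268)) = 1/(7220 + 1608) = 1/8828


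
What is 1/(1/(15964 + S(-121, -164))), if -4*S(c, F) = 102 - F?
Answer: 31795/2 ≈ 15898.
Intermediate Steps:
S(c, F) = -51/2 + F/4 (S(c, F) = -(102 - F)/4 = -51/2 + F/4)
1/(1/(15964 + S(-121, -164))) = 1/(1/(15964 + (-51/2 + (1/4)*(-164)))) = 1/(1/(15964 + (-51/2 - 41))) = 1/(1/(15964 - 133/2)) = 1/(1/(31795/2)) = 1/(2/31795) = 31795/2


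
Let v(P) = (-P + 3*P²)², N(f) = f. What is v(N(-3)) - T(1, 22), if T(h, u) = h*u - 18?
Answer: 896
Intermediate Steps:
T(h, u) = -18 + h*u
v(N(-3)) - T(1, 22) = (-3)²*(-1 + 3*(-3))² - (-18 + 1*22) = 9*(-1 - 9)² - (-18 + 22) = 9*(-10)² - 1*4 = 9*100 - 4 = 900 - 4 = 896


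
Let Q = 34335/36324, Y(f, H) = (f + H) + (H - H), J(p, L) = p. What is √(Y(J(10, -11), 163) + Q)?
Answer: √708361387/2018 ≈ 13.189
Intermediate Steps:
Y(f, H) = H + f (Y(f, H) = (H + f) + 0 = H + f)
Q = 3815/4036 (Q = 34335*(1/36324) = 3815/4036 ≈ 0.94524)
√(Y(J(10, -11), 163) + Q) = √((163 + 10) + 3815/4036) = √(173 + 3815/4036) = √(702043/4036) = √708361387/2018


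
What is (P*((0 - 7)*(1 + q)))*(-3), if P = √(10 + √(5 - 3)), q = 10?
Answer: 231*√(10 + √2) ≈ 780.43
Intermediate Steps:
P = √(10 + √2) ≈ 3.3785
(P*((0 - 7)*(1 + q)))*(-3) = (√(10 + √2)*((0 - 7)*(1 + 10)))*(-3) = (√(10 + √2)*(-7*11))*(-3) = (√(10 + √2)*(-77))*(-3) = -77*√(10 + √2)*(-3) = 231*√(10 + √2)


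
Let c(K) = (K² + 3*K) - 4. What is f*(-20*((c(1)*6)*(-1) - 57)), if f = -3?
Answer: -3420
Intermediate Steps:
c(K) = -4 + K² + 3*K
f*(-20*((c(1)*6)*(-1) - 57)) = -(-60)*(((-4 + 1² + 3*1)*6)*(-1) - 57) = -(-60)*(((-4 + 1 + 3)*6)*(-1) - 57) = -(-60)*((0*6)*(-1) - 57) = -(-60)*(0*(-1) - 57) = -(-60)*(0 - 57) = -(-60)*(-57) = -3*1140 = -3420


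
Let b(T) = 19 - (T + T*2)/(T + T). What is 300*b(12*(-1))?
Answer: 5250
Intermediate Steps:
b(T) = 35/2 (b(T) = 19 - (T + 2*T)/(2*T) = 19 - 3*T*1/(2*T) = 19 - 1*3/2 = 19 - 3/2 = 35/2)
300*b(12*(-1)) = 300*(35/2) = 5250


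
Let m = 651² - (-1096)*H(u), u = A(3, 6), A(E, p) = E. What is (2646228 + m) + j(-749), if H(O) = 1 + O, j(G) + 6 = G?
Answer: 3073658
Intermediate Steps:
u = 3
j(G) = -6 + G
m = 428185 (m = 651² - (-1096)*(1 + 3) = 423801 - (-1096)*4 = 423801 - 1*(-4384) = 423801 + 4384 = 428185)
(2646228 + m) + j(-749) = (2646228 + 428185) + (-6 - 749) = 3074413 - 755 = 3073658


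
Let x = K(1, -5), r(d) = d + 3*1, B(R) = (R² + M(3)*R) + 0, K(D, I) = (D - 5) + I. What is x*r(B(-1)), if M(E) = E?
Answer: -9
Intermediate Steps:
K(D, I) = -5 + D + I (K(D, I) = (-5 + D) + I = -5 + D + I)
B(R) = R² + 3*R (B(R) = (R² + 3*R) + 0 = R² + 3*R)
r(d) = 3 + d (r(d) = d + 3 = 3 + d)
x = -9 (x = -5 + 1 - 5 = -9)
x*r(B(-1)) = -9*(3 - (3 - 1)) = -9*(3 - 1*2) = -9*(3 - 2) = -9*1 = -9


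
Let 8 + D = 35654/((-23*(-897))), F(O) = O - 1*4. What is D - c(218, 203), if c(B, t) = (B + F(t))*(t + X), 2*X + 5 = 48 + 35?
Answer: -2082086128/20631 ≈ -1.0092e+5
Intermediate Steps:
F(O) = -4 + O (F(O) = O - 4 = -4 + O)
X = 39 (X = -5/2 + (48 + 35)/2 = -5/2 + (½)*83 = -5/2 + 83/2 = 39)
c(B, t) = (39 + t)*(-4 + B + t) (c(B, t) = (B + (-4 + t))*(t + 39) = (-4 + B + t)*(39 + t) = (39 + t)*(-4 + B + t))
D = -129394/20631 (D = -8 + 35654/((-23*(-897))) = -8 + 35654/20631 = -129394/20631 ≈ -6.2718)
D - c(218, 203) = -129394/20631 - (-156 + 203² + 35*203 + 39*218 + 218*203) = -129394/20631 - (-156 + 41209 + 7105 + 8502 + 44254) = -129394/20631 - 1*100914 = -129394/20631 - 100914 = -2082086128/20631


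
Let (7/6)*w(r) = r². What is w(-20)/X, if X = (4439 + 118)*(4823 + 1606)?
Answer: 800/68359557 ≈ 1.1703e-5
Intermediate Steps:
w(r) = 6*r²/7
X = 29296953 (X = 4557*6429 = 29296953)
w(-20)/X = ((6/7)*(-20)²)/29296953 = ((6/7)*400)*(1/29296953) = (2400/7)*(1/29296953) = 800/68359557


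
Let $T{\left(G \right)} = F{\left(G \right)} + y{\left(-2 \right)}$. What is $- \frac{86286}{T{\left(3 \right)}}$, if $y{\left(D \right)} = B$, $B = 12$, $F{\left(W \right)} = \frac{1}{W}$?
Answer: $- \frac{258858}{37} \approx -6996.2$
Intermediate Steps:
$y{\left(D \right)} = 12$
$T{\left(G \right)} = 12 + \frac{1}{G}$ ($T{\left(G \right)} = \frac{1}{G} + 12 = 12 + \frac{1}{G}$)
$- \frac{86286}{T{\left(3 \right)}} = - \frac{86286}{12 + \frac{1}{3}} = - \frac{86286}{\frac{37}{3}} = \left(-86286\right) \frac{3}{37} = - \frac{258858}{37}$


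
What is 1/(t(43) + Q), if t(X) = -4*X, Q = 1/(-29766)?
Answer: -29766/5119753 ≈ -0.0058139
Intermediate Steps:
Q = -1/29766 ≈ -3.3595e-5
1/(t(43) + Q) = 1/(-4*43 - 1/29766) = 1/(-172 - 1/29766) = 1/(-5119753/29766) = -29766/5119753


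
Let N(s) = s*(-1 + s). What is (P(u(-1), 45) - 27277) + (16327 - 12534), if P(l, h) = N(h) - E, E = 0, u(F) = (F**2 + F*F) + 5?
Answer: -21504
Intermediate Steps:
u(F) = 5 + 2*F**2 (u(F) = (F**2 + F**2) + 5 = 2*F**2 + 5 = 5 + 2*F**2)
P(l, h) = h*(-1 + h) (P(l, h) = h*(-1 + h) - 1*0 = h*(-1 + h) + 0 = h*(-1 + h))
(P(u(-1), 45) - 27277) + (16327 - 12534) = (45*(-1 + 45) - 27277) + (16327 - 12534) = (45*44 - 27277) + 3793 = (1980 - 27277) + 3793 = -25297 + 3793 = -21504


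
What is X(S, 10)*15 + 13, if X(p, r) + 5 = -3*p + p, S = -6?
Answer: 118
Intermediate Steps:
X(p, r) = -5 - 2*p (X(p, r) = -5 + (-3*p + p) = -5 - 2*p)
X(S, 10)*15 + 13 = (-5 - 2*(-6))*15 + 13 = (-5 + 12)*15 + 13 = 7*15 + 13 = 105 + 13 = 118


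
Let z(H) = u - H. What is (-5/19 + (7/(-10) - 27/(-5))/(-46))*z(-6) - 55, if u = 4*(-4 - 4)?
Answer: -198841/4370 ≈ -45.501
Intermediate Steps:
u = -32 (u = 4*(-8) = -32)
z(H) = -32 - H
(-5/19 + (7/(-10) - 27/(-5))/(-46))*z(-6) - 55 = (-5/19 + (7/(-10) - 27/(-5))/(-46))*(-32 - 1*(-6)) - 55 = (-5*1/19 + (7*(-⅒) - 27*(-⅕))*(-1/46))*(-32 + 6) - 55 = (-5/19 + (-7/10 + 27/5)*(-1/46))*(-26) - 55 = (-5/19 + (47/10)*(-1/46))*(-26) - 55 = (-5/19 - 47/460)*(-26) - 55 = -3193/8740*(-26) - 55 = 41509/4370 - 55 = -198841/4370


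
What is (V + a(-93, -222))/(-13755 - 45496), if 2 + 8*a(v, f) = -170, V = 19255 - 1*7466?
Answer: -23535/118502 ≈ -0.19860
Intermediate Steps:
V = 11789 (V = 19255 - 7466 = 11789)
a(v, f) = -43/2 (a(v, f) = -¼ + (⅛)*(-170) = -¼ - 85/4 = -43/2)
(V + a(-93, -222))/(-13755 - 45496) = (11789 - 43/2)/(-13755 - 45496) = (23535/2)/(-59251) = (23535/2)*(-1/59251) = -23535/118502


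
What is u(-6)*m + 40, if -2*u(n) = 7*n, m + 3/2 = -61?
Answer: -2545/2 ≈ -1272.5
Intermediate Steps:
m = -125/2 (m = -3/2 - 61 = -125/2 ≈ -62.500)
u(n) = -7*n/2
u(-6)*m + 40 = -7/2*(-6)*(-125/2) + 40 = 21*(-125/2) + 40 = -2625/2 + 40 = -2545/2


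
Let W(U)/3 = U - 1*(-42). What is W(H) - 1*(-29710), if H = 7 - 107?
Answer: 29536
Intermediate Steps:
H = -100
W(U) = 126 + 3*U (W(U) = 3*(U - 1*(-42)) = 3*(U + 42) = 3*(42 + U) = 126 + 3*U)
W(H) - 1*(-29710) = (126 + 3*(-100)) - 1*(-29710) = (126 - 300) + 29710 = -174 + 29710 = 29536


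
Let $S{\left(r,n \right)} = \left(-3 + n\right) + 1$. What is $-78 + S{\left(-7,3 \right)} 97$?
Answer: $19$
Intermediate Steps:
$S{\left(r,n \right)} = -2 + n$
$-78 + S{\left(-7,3 \right)} 97 = -78 + \left(-2 + 3\right) 97 = -78 + 1 \cdot 97 = -78 + 97 = 19$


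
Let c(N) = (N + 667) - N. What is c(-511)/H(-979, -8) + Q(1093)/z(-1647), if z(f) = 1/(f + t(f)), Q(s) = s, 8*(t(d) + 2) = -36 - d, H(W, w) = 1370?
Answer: -8670749937/5480 ≈ -1.5823e+6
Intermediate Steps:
t(d) = -13/2 - d/8 (t(d) = -2 + (-36 - d)/8 = -2 + (-9/2 - d/8) = -13/2 - d/8)
c(N) = 667 (c(N) = (667 + N) - N = 667)
z(f) = 1/(-13/2 + 7*f/8) (z(f) = 1/(f + (-13/2 - f/8)) = 1/(-13/2 + 7*f/8))
c(-511)/H(-979, -8) + Q(1093)/z(-1647) = 667/1370 + 1093/((8/(-52 + 7*(-1647)))) = 667*(1/1370) + 1093/((8/(-52 - 11529))) = 667/1370 + 1093/((8/(-11581))) = 667/1370 + 1093/((8*(-1/11581))) = 667/1370 + 1093/(-8/11581) = 667/1370 + 1093*(-11581/8) = 667/1370 - 12658033/8 = -8670749937/5480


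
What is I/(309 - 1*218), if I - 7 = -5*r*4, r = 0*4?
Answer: 1/13 ≈ 0.076923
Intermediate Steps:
r = 0
I = 7 (I = 7 - 5*0*4 = 7 + 0*4 = 7 + 0 = 7)
I/(309 - 1*218) = 7/(309 - 1*218) = 7/(309 - 218) = 7/91 = (1/91)*7 = 1/13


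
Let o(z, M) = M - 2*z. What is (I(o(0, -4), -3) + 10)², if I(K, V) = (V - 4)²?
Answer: 3481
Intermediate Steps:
I(K, V) = (-4 + V)²
(I(o(0, -4), -3) + 10)² = ((-4 - 3)² + 10)² = ((-7)² + 10)² = (49 + 10)² = 59² = 3481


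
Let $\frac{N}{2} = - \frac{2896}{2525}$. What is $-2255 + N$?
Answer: $- \frac{5699667}{2525} \approx -2257.3$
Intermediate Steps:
$N = - \frac{5792}{2525}$ ($N = 2 \left(- \frac{2896}{2525}\right) = - \frac{5792}{2525} \approx -2.2939$)
$-2255 + N = -2255 - \frac{5792}{2525} = - \frac{5699667}{2525}$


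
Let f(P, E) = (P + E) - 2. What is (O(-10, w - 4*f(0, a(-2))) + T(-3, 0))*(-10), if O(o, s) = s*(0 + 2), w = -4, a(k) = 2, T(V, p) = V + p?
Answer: 110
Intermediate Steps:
f(P, E) = -2 + E + P (f(P, E) = (E + P) - 2 = -2 + E + P)
O(o, s) = 2*s (O(o, s) = s*2 = 2*s)
(O(-10, w - 4*f(0, a(-2))) + T(-3, 0))*(-10) = (2*(-4 - 4*(-2 + 2 + 0)) + (-3 + 0))*(-10) = (2*(-4 - 4*0) - 3)*(-10) = (2*(-4 + 0) - 3)*(-10) = (2*(-4) - 3)*(-10) = (-8 - 3)*(-10) = -11*(-10) = 110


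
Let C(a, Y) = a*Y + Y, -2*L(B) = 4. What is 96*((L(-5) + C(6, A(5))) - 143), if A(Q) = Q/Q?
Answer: -13248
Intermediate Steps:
L(B) = -2 (L(B) = -½*4 = -2)
A(Q) = 1
C(a, Y) = Y + Y*a (C(a, Y) = Y*a + Y = Y + Y*a)
96*((L(-5) + C(6, A(5))) - 143) = 96*((-2 + 1*(1 + 6)) - 143) = 96*((-2 + 1*7) - 143) = 96*((-2 + 7) - 143) = 96*(5 - 143) = 96*(-138) = -13248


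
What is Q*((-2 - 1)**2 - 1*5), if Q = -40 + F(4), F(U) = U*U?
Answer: -96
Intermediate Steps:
F(U) = U**2
Q = -24 (Q = -40 + 4**2 = -40 + 16 = -24)
Q*((-2 - 1)**2 - 1*5) = -24*((-2 - 1)**2 - 1*5) = -24*((-3)**2 - 5) = -24*(9 - 5) = -24*4 = -96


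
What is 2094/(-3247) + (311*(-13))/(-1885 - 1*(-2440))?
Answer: -14289791/1802085 ≈ -7.9296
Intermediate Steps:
2094/(-3247) + (311*(-13))/(-1885 - 1*(-2440)) = 2094*(-1/3247) - 4043/(-1885 + 2440) = -2094/3247 - 4043/555 = -14289791/1802085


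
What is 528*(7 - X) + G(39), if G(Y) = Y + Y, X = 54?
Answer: -24738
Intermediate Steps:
G(Y) = 2*Y
528*(7 - X) + G(39) = 528*(7 - 1*54) + 2*39 = 528*(7 - 54) + 78 = 528*(-47) + 78 = -24816 + 78 = -24738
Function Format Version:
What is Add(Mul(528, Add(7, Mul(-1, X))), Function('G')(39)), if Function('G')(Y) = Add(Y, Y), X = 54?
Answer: -24738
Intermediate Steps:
Function('G')(Y) = Mul(2, Y)
Add(Mul(528, Add(7, Mul(-1, X))), Function('G')(39)) = Add(Mul(528, Add(7, Mul(-1, 54))), Mul(2, 39)) = Add(Mul(528, Add(7, -54)), 78) = Add(Mul(528, -47), 78) = Add(-24816, 78) = -24738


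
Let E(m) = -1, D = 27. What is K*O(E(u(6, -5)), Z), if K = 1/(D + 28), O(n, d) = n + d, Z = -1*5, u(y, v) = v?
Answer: -6/55 ≈ -0.10909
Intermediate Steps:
Z = -5
O(n, d) = d + n
K = 1/55 (K = 1/(27 + 28) = 1/55 ≈ 0.018182)
K*O(E(u(6, -5)), Z) = (-5 - 1)/55 = (1/55)*(-6) = -6/55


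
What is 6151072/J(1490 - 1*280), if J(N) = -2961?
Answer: -6151072/2961 ≈ -2077.4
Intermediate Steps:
6151072/J(1490 - 1*280) = 6151072/(-2961) = 6151072*(-1/2961) = -6151072/2961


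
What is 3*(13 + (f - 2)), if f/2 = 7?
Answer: 75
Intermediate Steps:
f = 14 (f = 2*7 = 14)
3*(13 + (f - 2)) = 3*(13 + (14 - 2)) = 3*(13 + 12) = 3*25 = 75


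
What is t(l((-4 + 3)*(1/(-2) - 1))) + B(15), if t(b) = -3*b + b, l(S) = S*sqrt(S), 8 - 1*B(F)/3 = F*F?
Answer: -651 - 3*sqrt(6)/2 ≈ -654.67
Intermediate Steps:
B(F) = 24 - 3*F**2 (B(F) = 24 - 3*F*F = 24 - 3*F**2)
l(S) = S**(3/2)
t(b) = -2*b
t(l((-4 + 3)*(1/(-2) - 1))) + B(15) = -2*(1 - 1/(-2))**(3/2) + (24 - 3*15**2) = -2*(3/2)**(3/2) + (24 - 3*225) = -2*(3/2)**(3/2) + (24 - 675) = -3*sqrt(6)/2 - 651 = -651 - 3*sqrt(6)/2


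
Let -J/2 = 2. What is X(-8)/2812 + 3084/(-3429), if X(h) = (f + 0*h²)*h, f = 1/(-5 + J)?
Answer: -80270/89281 ≈ -0.89907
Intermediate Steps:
J = -4 (J = -2*2 = -4)
f = -⅑ (f = 1/(-5 - 4) = 1/(-9) = -⅑ ≈ -0.11111)
X(h) = -h/9 (X(h) = (-⅑ + 0*h²)*h = (-⅑ + 0)*h = -h/9)
X(-8)/2812 + 3084/(-3429) = -⅑*(-8)/2812 + 3084/(-3429) = (8/9)*(1/2812) + 3084*(-1/3429) = 2/6327 - 1028/1143 = -80270/89281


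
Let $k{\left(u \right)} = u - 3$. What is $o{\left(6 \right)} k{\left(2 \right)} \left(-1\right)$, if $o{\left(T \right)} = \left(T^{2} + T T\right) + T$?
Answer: $78$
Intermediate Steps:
$o{\left(T \right)} = T + 2 T^{2}$ ($o{\left(T \right)} = \left(T^{2} + T^{2}\right) + T = 2 T^{2} + T = T + 2 T^{2}$)
$k{\left(u \right)} = -3 + u$ ($k{\left(u \right)} = u - 3 = -3 + u$)
$o{\left(6 \right)} k{\left(2 \right)} \left(-1\right) = 6 \left(1 + 2 \cdot 6\right) \left(-3 + 2\right) \left(-1\right) = 6 \left(1 + 12\right) \left(-1\right) \left(-1\right) = 6 \cdot 13 \left(-1\right) \left(-1\right) = 78 \left(-1\right) \left(-1\right) = \left(-78\right) \left(-1\right) = 78$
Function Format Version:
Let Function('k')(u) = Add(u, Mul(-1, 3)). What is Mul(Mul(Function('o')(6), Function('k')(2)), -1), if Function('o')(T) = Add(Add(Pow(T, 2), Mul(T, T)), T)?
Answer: 78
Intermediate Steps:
Function('o')(T) = Add(T, Mul(2, Pow(T, 2))) (Function('o')(T) = Add(Add(Pow(T, 2), Pow(T, 2)), T) = Add(Mul(2, Pow(T, 2)), T) = Add(T, Mul(2, Pow(T, 2))))
Function('k')(u) = Add(-3, u) (Function('k')(u) = Add(u, -3) = Add(-3, u))
Mul(Mul(Function('o')(6), Function('k')(2)), -1) = Mul(Mul(Mul(6, Add(1, Mul(2, 6))), Add(-3, 2)), -1) = Mul(Mul(Mul(6, Add(1, 12)), -1), -1) = Mul(Mul(Mul(6, 13), -1), -1) = Mul(Mul(78, -1), -1) = Mul(-78, -1) = 78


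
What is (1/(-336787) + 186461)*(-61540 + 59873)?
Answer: -104683667223602/336787 ≈ -3.1083e+8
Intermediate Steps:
(1/(-336787) + 186461)*(-61540 + 59873) = (-1/336787 + 186461)*(-1667) = (62797640806/336787)*(-1667) = -104683667223602/336787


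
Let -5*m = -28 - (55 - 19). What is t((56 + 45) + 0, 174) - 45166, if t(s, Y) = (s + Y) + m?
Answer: -224391/5 ≈ -44878.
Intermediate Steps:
m = 64/5 (m = -(-28 - (55 - 19))/5 = -(-28 - 1*36)/5 = -(-28 - 36)/5 = -⅕*(-64) = 64/5 ≈ 12.800)
t(s, Y) = 64/5 + Y + s (t(s, Y) = (s + Y) + 64/5 = (Y + s) + 64/5 = 64/5 + Y + s)
t((56 + 45) + 0, 174) - 45166 = (64/5 + 174 + ((56 + 45) + 0)) - 45166 = (64/5 + 174 + (101 + 0)) - 45166 = (64/5 + 174 + 101) - 45166 = 1439/5 - 45166 = -224391/5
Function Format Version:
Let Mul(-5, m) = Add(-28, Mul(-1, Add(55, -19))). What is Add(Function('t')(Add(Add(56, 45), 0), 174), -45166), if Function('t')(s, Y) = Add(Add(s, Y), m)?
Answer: Rational(-224391, 5) ≈ -44878.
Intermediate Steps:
m = Rational(64, 5) (m = Mul(Rational(-1, 5), Add(-28, Mul(-1, Add(55, -19)))) = Mul(Rational(-1, 5), Add(-28, Mul(-1, 36))) = Mul(Rational(-1, 5), Add(-28, -36)) = Mul(Rational(-1, 5), -64) = Rational(64, 5) ≈ 12.800)
Function('t')(s, Y) = Add(Rational(64, 5), Y, s) (Function('t')(s, Y) = Add(Add(s, Y), Rational(64, 5)) = Add(Add(Y, s), Rational(64, 5)) = Add(Rational(64, 5), Y, s))
Add(Function('t')(Add(Add(56, 45), 0), 174), -45166) = Add(Add(Rational(64, 5), 174, Add(Add(56, 45), 0)), -45166) = Add(Add(Rational(64, 5), 174, Add(101, 0)), -45166) = Add(Add(Rational(64, 5), 174, 101), -45166) = Add(Rational(1439, 5), -45166) = Rational(-224391, 5)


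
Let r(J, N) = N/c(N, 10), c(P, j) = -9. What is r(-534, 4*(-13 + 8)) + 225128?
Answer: 2026172/9 ≈ 2.2513e+5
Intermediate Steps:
r(J, N) = -N/9 (r(J, N) = N/(-9) = N*(-1/9) = -N/9)
r(-534, 4*(-13 + 8)) + 225128 = -4*(-13 + 8)/9 + 225128 = -4*(-5)/9 + 225128 = -1/9*(-20) + 225128 = 20/9 + 225128 = 2026172/9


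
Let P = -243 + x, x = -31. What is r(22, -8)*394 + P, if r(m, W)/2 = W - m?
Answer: -23914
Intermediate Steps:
r(m, W) = -2*m + 2*W (r(m, W) = 2*(W - m) = -2*m + 2*W)
P = -274 (P = -243 - 31 = -274)
r(22, -8)*394 + P = (-2*22 + 2*(-8))*394 - 274 = (-44 - 16)*394 - 274 = -60*394 - 274 = -23640 - 274 = -23914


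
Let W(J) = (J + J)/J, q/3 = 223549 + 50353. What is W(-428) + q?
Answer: 821708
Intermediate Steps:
q = 821706 (q = 3*(223549 + 50353) = 3*273902 = 821706)
W(J) = 2 (W(J) = (2*J)/J = 2)
W(-428) + q = 2 + 821706 = 821708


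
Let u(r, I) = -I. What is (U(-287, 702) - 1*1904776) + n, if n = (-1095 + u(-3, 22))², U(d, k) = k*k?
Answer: -164283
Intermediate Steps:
U(d, k) = k²
n = 1247689 (n = (-1095 - 1*22)² = (-1095 - 22)² = (-1117)² = 1247689)
(U(-287, 702) - 1*1904776) + n = (702² - 1*1904776) + 1247689 = (492804 - 1904776) + 1247689 = -1411972 + 1247689 = -164283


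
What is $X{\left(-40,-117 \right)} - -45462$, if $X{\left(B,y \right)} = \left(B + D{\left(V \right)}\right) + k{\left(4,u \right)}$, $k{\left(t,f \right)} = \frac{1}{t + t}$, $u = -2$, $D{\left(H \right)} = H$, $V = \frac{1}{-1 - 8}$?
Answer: $\frac{3270385}{72} \approx 45422.0$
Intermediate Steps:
$V = - \frac{1}{9}$ ($V = \frac{1}{-9} = - \frac{1}{9} \approx -0.11111$)
$k{\left(t,f \right)} = \frac{1}{2 t}$
$X{\left(B,y \right)} = \frac{1}{72} + B$ ($X{\left(B,y \right)} = \left(B - \frac{1}{9}\right) + \frac{1}{2 \cdot 4} = \left(- \frac{1}{9} + B\right) + \frac{1}{2} \cdot \frac{1}{4} = \left(- \frac{1}{9} + B\right) + \frac{1}{8} = \frac{1}{72} + B$)
$X{\left(-40,-117 \right)} - -45462 = \left(\frac{1}{72} - 40\right) - -45462 = - \frac{2879}{72} + 45462 = \frac{3270385}{72}$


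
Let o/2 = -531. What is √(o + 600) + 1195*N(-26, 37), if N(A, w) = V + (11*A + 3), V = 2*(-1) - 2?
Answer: -342965 + I*√462 ≈ -3.4297e+5 + 21.494*I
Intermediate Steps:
o = -1062 (o = 2*(-531) = -1062)
V = -4 (V = -2 - 2 = -4)
N(A, w) = -1 + 11*A (N(A, w) = -4 + (11*A + 3) = -4 + (3 + 11*A) = -1 + 11*A)
√(o + 600) + 1195*N(-26, 37) = √(-1062 + 600) + 1195*(-1 + 11*(-26)) = √(-462) + 1195*(-1 - 286) = I*√462 + 1195*(-287) = I*√462 - 342965 = -342965 + I*√462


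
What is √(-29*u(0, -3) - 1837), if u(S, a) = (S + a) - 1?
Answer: I*√1721 ≈ 41.485*I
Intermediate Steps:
u(S, a) = -1 + S + a
√(-29*u(0, -3) - 1837) = √(-29*(-1 + 0 - 3) - 1837) = √(-29*(-4) - 1837) = √(116 - 1837) = √(-1721) = I*√1721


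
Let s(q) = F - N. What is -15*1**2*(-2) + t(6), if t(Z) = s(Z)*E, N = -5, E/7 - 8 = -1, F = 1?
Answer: 324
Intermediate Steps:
E = 49 (E = 56 + 7*(-1) = 56 - 7 = 49)
s(q) = 6 (s(q) = 1 - 1*(-5) = 1 + 5 = 6)
t(Z) = 294 (t(Z) = 6*49 = 294)
-15*1**2*(-2) + t(6) = -15*1**2*(-2) + 294 = -15*(-2) + 294 = 30 + 294 = 324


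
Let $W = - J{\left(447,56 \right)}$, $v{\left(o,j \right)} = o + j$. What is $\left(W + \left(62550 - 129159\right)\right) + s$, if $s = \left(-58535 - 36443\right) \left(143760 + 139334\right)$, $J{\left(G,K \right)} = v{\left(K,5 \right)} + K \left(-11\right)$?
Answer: $-26887767986$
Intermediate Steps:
$v{\left(o,j \right)} = j + o$
$J{\left(G,K \right)} = 5 - 10 K$ ($J{\left(G,K \right)} = \left(5 + K\right) + K \left(-11\right) = \left(5 + K\right) - 11 K = 5 - 10 K$)
$W = 555$ ($W = - (5 - 560) = \left(-1\right) \left(-555\right) = 555$)
$s = -26887701932$ ($s = \left(-94978\right) 283094 = -26887701932$)
$\left(W + \left(62550 - 129159\right)\right) + s = \left(555 + \left(62550 - 129159\right)\right) - 26887701932 = \left(555 - 66609\right) - 26887701932 = -66054 - 26887701932 = -26887767986$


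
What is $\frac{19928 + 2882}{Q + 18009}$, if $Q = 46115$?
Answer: $\frac{11405}{32062} \approx 0.35572$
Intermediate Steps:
$\frac{19928 + 2882}{Q + 18009} = \frac{19928 + 2882}{46115 + 18009} = \frac{22810}{64124} = 22810 \cdot \frac{1}{64124} = \frac{11405}{32062}$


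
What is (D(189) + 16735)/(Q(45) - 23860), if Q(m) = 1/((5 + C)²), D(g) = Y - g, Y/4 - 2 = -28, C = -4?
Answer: -16442/23859 ≈ -0.68913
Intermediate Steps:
Y = -104 (Y = 8 + 4*(-28) = 8 - 112 = -104)
D(g) = -104 - g
Q(m) = 1 (Q(m) = 1/((5 - 4)²) = 1/(1²) = 1/1 = 1)
(D(189) + 16735)/(Q(45) - 23860) = ((-104 - 1*189) + 16735)/(1 - 23860) = ((-104 - 189) + 16735)/(-23859) = (-293 + 16735)*(-1/23859) = 16442*(-1/23859) = -16442/23859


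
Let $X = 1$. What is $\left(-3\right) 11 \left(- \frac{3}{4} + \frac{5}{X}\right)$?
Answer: $- \frac{561}{4} \approx -140.25$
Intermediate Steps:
$\left(-3\right) 11 \left(- \frac{3}{4} + \frac{5}{X}\right) = \left(-3\right) 11 \left(- \frac{3}{4} + \frac{5}{1}\right) = - 33 \left(\left(-3\right) \frac{1}{4} + 5 \cdot 1\right) = - 33 \left(- \frac{3}{4} + 5\right) = \left(-33\right) \frac{17}{4} = - \frac{561}{4}$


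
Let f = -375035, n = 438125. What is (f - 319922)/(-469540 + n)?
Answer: 694957/31415 ≈ 22.122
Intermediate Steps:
(f - 319922)/(-469540 + n) = (-375035 - 319922)/(-469540 + 438125) = -694957/(-31415) = -694957*(-1/31415) = 694957/31415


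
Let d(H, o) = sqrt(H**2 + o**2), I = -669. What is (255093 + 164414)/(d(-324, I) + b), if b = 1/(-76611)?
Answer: 32138850777/3242975201929376 + 214210486228276989*sqrt(73)/3242975201929376 ≈ 564.36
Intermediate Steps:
b = -1/76611 ≈ -1.3053e-5
(255093 + 164414)/(d(-324, I) + b) = (255093 + 164414)/(sqrt((-324)**2 + (-669)**2) - 1/76611) = 419507/(sqrt(104976 + 447561) - 1/76611) = 419507/(sqrt(552537) - 1/76611) = 419507/(87*sqrt(73) - 1/76611) = 419507/(-1/76611 + 87*sqrt(73))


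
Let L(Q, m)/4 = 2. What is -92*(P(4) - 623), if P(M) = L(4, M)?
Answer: 56580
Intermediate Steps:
L(Q, m) = 8 (L(Q, m) = 4*2 = 8)
P(M) = 8
-92*(P(4) - 623) = -92*(8 - 623) = -92*(-615) = 56580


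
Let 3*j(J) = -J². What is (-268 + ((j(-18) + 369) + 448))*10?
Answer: 4410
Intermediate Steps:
j(J) = -J²/3 (j(J) = (-J²)/3 = -J²/3)
(-268 + ((j(-18) + 369) + 448))*10 = (-268 + ((-⅓*(-18)² + 369) + 448))*10 = (-268 + ((-⅓*324 + 369) + 448))*10 = (-268 + ((-108 + 369) + 448))*10 = (-268 + (261 + 448))*10 = (-268 + 709)*10 = 441*10 = 4410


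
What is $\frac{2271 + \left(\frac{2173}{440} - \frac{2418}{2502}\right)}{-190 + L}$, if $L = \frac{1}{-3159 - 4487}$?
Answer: $- \frac{1595765697523}{133274459340} \approx -11.974$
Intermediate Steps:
$L = - \frac{1}{7646}$ ($L = \frac{1}{-7646} = - \frac{1}{7646} \approx -0.00013079$)
$\frac{2271 + \left(\frac{2173}{440} - \frac{2418}{2502}\right)}{-190 + L} = \frac{2271 + \left(\frac{2173}{440} - \frac{2418}{2502}\right)}{-190 - \frac{1}{7646}} = \frac{2271 + \left(2173 \cdot \frac{1}{440} - \frac{403}{417}\right)}{- \frac{1452741}{7646}} = \left(2271 + \left(\frac{2173}{440} - \frac{403}{417}\right)\right) \left(- \frac{7646}{1452741}\right) = \left(2271 + \frac{728821}{183480}\right) \left(- \frac{7646}{1452741}\right) = \frac{417411901}{183480} \left(- \frac{7646}{1452741}\right) = - \frac{1595765697523}{133274459340}$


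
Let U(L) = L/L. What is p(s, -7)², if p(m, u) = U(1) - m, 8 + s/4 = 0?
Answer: 1089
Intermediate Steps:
s = -32 (s = -32 + 4*0 = -32 + 0 = -32)
U(L) = 1
p(m, u) = 1 - m
p(s, -7)² = (1 - 1*(-32))² = (1 + 32)² = 33² = 1089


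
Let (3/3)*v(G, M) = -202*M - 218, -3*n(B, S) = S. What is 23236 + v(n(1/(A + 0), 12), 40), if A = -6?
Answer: 14938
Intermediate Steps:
n(B, S) = -S/3
v(G, M) = -218 - 202*M (v(G, M) = -202*M - 218 = -218 - 202*M)
23236 + v(n(1/(A + 0), 12), 40) = 23236 + (-218 - 202*40) = 23236 + (-218 - 8080) = 23236 - 8298 = 14938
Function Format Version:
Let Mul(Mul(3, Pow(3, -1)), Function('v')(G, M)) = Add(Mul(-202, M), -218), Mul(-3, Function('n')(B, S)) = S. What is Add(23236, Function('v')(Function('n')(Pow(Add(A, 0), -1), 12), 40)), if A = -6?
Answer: 14938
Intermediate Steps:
Function('n')(B, S) = Mul(Rational(-1, 3), S)
Function('v')(G, M) = Add(-218, Mul(-202, M)) (Function('v')(G, M) = Add(Mul(-202, M), -218) = Add(-218, Mul(-202, M)))
Add(23236, Function('v')(Function('n')(Pow(Add(A, 0), -1), 12), 40)) = Add(23236, Add(-218, Mul(-202, 40))) = Add(23236, Add(-218, -8080)) = Add(23236, -8298) = 14938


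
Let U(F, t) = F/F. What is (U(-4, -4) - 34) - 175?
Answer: -208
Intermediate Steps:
U(F, t) = 1
(U(-4, -4) - 34) - 175 = (1 - 34) - 175 = -33 - 175 = -208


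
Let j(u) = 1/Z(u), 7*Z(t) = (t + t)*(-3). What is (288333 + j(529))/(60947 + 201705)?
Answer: 915168935/833657448 ≈ 1.0978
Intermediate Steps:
Z(t) = -6*t/7 (Z(t) = ((t + t)*(-3))/7 = ((2*t)*(-3))/7 = (-6*t)/7 = -6*t/7)
j(u) = -7/(6*u) (j(u) = 1/(-6*u/7) = -7/(6*u))
(288333 + j(529))/(60947 + 201705) = (288333 - 7/6/529)/(60947 + 201705) = (288333 - 7/6*1/529)/262652 = (288333 - 7/3174)*(1/262652) = (915168935/3174)*(1/262652) = 915168935/833657448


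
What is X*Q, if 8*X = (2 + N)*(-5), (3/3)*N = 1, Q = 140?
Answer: -525/2 ≈ -262.50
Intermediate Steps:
N = 1
X = -15/8 (X = ((2 + 1)*(-5))/8 = (3*(-5))/8 = (1/8)*(-15) = -15/8 ≈ -1.8750)
X*Q = -15/8*140 = -525/2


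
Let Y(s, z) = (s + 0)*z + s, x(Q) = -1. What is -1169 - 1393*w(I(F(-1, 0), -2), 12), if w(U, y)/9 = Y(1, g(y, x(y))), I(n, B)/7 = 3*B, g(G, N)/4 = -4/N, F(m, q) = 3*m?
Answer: -214298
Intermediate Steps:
g(G, N) = -16/N (g(G, N) = 4*(-4/N) = -16/N)
I(n, B) = 21*B (I(n, B) = 7*(3*B) = 21*B)
Y(s, z) = s + s*z (Y(s, z) = s*z + s = s + s*z)
w(U, y) = 153 (w(U, y) = 9*(1*(1 - 16/(-1))) = 9*(1*(1 - 16*(-1))) = 9*(1*(1 + 16)) = 9*(1*17) = 9*17 = 153)
-1169 - 1393*w(I(F(-1, 0), -2), 12) = -1169 - 1393*153 = -1169 - 213129 = -214298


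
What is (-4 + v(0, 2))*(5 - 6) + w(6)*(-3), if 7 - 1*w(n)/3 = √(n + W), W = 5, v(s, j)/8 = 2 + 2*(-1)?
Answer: -59 + 9*√11 ≈ -29.150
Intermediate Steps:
v(s, j) = 0 (v(s, j) = 8*(2 + 2*(-1)) = 8*(2 - 2) = 8*0 = 0)
w(n) = 21 - 3*√(5 + n) (w(n) = 21 - 3*√(n + 5) = 21 - 3*√(5 + n))
(-4 + v(0, 2))*(5 - 6) + w(6)*(-3) = (-4 + 0)*(5 - 6) + (21 - 3*√(5 + 6))*(-3) = -4*(-1) + (21 - 3*√11)*(-3) = 4 + (-63 + 9*√11) = -59 + 9*√11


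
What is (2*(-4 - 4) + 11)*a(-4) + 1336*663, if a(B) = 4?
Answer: 885748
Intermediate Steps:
(2*(-4 - 4) + 11)*a(-4) + 1336*663 = (2*(-4 - 4) + 11)*4 + 1336*663 = (2*(-8) + 11)*4 + 885768 = (-16 + 11)*4 + 885768 = -5*4 + 885768 = -20 + 885768 = 885748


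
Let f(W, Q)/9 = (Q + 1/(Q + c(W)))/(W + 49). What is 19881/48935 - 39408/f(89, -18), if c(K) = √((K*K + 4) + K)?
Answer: 4092495262960311/121892729785 + 604256*√8014/2490911 ≈ 33596.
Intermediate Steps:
c(K) = √(4 + K + K²) (c(K) = √((K² + 4) + K) = √((4 + K²) + K) = √(4 + K + K²))
f(W, Q) = 9*(Q + 1/(Q + √(4 + W + W²)))/(49 + W) (f(W, Q) = 9*((Q + 1/(Q + √(4 + W + W²)))/(W + 49)) = 9*((Q + 1/(Q + √(4 + W + W²)))/(49 + W)) = 9*(Q + 1/(Q + √(4 + W + W²)))/(49 + W))
19881/48935 - 39408/f(89, -18) = 19881/48935 - 39408*(49*(-18) + 49*√(4 + 89 + 89²) - 18*89 + 89*√(4 + 89 + 89²))/(9*(1 + (-18)² - 18*√(4 + 89 + 89²))) = 19881*(1/48935) - 39408*(-882 + 49*√(4 + 89 + 7921) - 1602 + 89*√(4 + 89 + 7921))/(9*(1 + 324 - 18*√(4 + 89 + 7921))) = 19881/48935 - 39408*(-882 + 49*√8014 - 1602 + 89*√8014)/(9*(1 + 324 - 18*√8014)) = 19881/48935 - 39408*(-2484 + 138*√8014)/(9*(325 - 18*√8014)) = 19881/48935 - 13136*(-2484 + 138*√8014)/(3*(325 - 18*√8014))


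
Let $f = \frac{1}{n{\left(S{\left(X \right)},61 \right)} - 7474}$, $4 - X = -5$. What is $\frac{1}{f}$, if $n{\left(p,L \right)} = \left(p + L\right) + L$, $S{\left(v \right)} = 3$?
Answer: $-7349$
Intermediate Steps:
$X = 9$ ($X = 4 - -5 = 4 + 5 = 9$)
$n{\left(p,L \right)} = p + 2 L$ ($n{\left(p,L \right)} = \left(L + p\right) + L = p + 2 L$)
$f = - \frac{1}{7349}$ ($f = \frac{1}{\left(3 + 2 \cdot 61\right) - 7474} = \frac{1}{\left(3 + 122\right) - 7474} = \frac{1}{125 - 7474} = \frac{1}{-7349} = - \frac{1}{7349} \approx -0.00013607$)
$\frac{1}{f} = \frac{1}{- \frac{1}{7349}} = -7349$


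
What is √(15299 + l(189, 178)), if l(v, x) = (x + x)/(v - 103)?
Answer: 3*√3143945/43 ≈ 123.71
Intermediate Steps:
l(v, x) = 2*x/(-103 + v) (l(v, x) = (2*x)/(-103 + v) = 2*x/(-103 + v))
√(15299 + l(189, 178)) = √(15299 + 2*178/(-103 + 189)) = √(15299 + 2*178/86) = √(15299 + 2*178*(1/86)) = √(15299 + 178/43) = √(658035/43) = 3*√3143945/43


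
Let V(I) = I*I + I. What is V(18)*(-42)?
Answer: -14364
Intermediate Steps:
V(I) = I + I² (V(I) = I² + I = I + I²)
V(18)*(-42) = (18*(1 + 18))*(-42) = (18*19)*(-42) = 342*(-42) = -14364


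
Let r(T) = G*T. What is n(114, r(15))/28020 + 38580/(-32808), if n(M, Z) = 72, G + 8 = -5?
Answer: -7490621/6383890 ≈ -1.1734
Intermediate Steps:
G = -13 (G = -8 - 5 = -13)
r(T) = -13*T
n(114, r(15))/28020 + 38580/(-32808) = 72/28020 + 38580/(-32808) = 72*(1/28020) + 38580*(-1/32808) = 6/2335 - 3215/2734 = -7490621/6383890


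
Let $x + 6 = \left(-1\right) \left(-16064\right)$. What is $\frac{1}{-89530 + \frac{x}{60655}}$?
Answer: $- \frac{8665}{775775156} \approx -1.1169 \cdot 10^{-5}$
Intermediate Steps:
$x = 16058$ ($x = -6 - -16064 = -6 + 16064 = 16058$)
$\frac{1}{-89530 + \frac{x}{60655}} = \frac{1}{-89530 + \frac{16058}{60655}} = \frac{1}{-89530 + 16058 \cdot \frac{1}{60655}} = \frac{1}{-89530 + \frac{2294}{8665}} = \frac{1}{- \frac{775775156}{8665}} = - \frac{8665}{775775156}$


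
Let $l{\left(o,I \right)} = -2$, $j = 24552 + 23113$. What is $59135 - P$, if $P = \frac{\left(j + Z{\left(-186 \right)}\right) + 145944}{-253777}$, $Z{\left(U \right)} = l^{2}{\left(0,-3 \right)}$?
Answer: $\frac{15007296508}{253777} \approx 59136.0$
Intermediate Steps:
$j = 47665$
$Z{\left(U \right)} = 4$ ($Z{\left(U \right)} = \left(-2\right)^{2} = 4$)
$P = - \frac{193613}{253777}$ ($P = \frac{\left(47665 + 4\right) + 145944}{-253777} = \left(47669 + 145944\right) \left(- \frac{1}{253777}\right) = 193613 \left(- \frac{1}{253777}\right) = - \frac{193613}{253777} \approx -0.76293$)
$59135 - P = 59135 - - \frac{193613}{253777} = 59135 + \frac{193613}{253777} = \frac{15007296508}{253777}$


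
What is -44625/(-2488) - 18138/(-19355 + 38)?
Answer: 302382823/16020232 ≈ 18.875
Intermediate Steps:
-44625/(-2488) - 18138/(-19355 + 38) = -44625*(-1/2488) - 18138/(-19317) = 44625/2488 - 18138*(-1/19317) = 44625/2488 + 6046/6439 = 302382823/16020232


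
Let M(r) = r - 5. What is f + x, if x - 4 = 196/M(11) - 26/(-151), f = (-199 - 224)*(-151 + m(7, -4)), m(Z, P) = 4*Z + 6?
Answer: 22436111/453 ≈ 49528.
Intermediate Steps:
M(r) = -5 + r
m(Z, P) = 6 + 4*Z
f = 49491 (f = (-199 - 224)*(-151 + (6 + 4*7)) = -423*(-151 + (6 + 28)) = -423*(-151 + 34) = -423*(-117) = 49491)
x = 16688/453 (x = 4 + (196/(-5 + 11) - 26/(-151)) = 4 + (196/6 - 26*(-1/151)) = 4 + (196*(⅙) + 26/151) = 4 + (98/3 + 26/151) = 4 + 14876/453 = 16688/453 ≈ 36.839)
f + x = 49491 + 16688/453 = 22436111/453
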